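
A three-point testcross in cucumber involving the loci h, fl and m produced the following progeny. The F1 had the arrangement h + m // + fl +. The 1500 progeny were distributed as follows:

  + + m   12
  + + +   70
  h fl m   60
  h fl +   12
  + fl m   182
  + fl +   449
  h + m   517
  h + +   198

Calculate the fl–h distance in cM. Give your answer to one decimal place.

The two rarest classes, + + m and h fl +, are the double crossovers. Comparing them with the parentals, only the h allele has switched, so h is the middle locus and the order is m – h – fl.
Crossovers in the h–fl interval produce the single-crossover classes h fl m and + + + (60 + 70 = 130) plus the double crossovers (24).
RF(h–fl) = (130 + 24) / 1500 = 154/1500 = 0.1027 → 10.3 cM.

10.3 cM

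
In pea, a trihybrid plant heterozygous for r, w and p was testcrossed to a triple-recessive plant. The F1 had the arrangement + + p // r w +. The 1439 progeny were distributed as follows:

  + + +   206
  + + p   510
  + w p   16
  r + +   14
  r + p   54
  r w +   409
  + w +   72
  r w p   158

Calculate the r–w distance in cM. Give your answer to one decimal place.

The two rarest classes, + w p and r + +, are the double crossovers. Comparing them with the parentals, only the w allele has switched, so w is the middle locus and the order is r – w – p.
Crossovers in the r–w interval produce the single-crossover classes r + p and + w + (54 + 72 = 126) plus the double crossovers (30).
RF(r–w) = (126 + 30) / 1439 = 156/1439 = 0.1084 → 10.8 cM.

10.8 cM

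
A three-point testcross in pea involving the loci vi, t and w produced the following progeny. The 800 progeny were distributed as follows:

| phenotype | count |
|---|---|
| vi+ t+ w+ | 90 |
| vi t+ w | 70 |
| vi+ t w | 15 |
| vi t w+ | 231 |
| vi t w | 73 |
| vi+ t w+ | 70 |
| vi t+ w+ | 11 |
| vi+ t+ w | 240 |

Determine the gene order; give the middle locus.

t

The two most frequent reciprocal classes, vi t w+ and vi+ t+ w, are the parental types, so the F1 was vi t w+ / vi+ t+ w.
The two rarest classes, vi t+ w+ and vi+ t w, are the double crossovers. Comparing them with the parentals, only the t allele has switched, so t is the middle locus and the order is w – t – vi.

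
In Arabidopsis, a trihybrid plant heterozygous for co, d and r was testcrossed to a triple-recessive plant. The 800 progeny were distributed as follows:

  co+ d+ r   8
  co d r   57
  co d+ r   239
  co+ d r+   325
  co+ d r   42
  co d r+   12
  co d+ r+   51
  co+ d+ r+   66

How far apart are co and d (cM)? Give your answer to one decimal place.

17.9 cM

The two most frequent reciprocal classes, co+ d r+ and co d+ r, are the parental types, so the F1 was co+ d r+ / co d+ r.
The two rarest classes, co d r+ and co+ d+ r, are the double crossovers. Comparing them with the parentals, only the co allele has switched, so co is the middle locus and the order is d – co – r.
Crossovers in the d–co interval produce the single-crossover classes co+ d+ r+ and co d r (66 + 57 = 123) plus the double crossovers (20).
RF(d–co) = (123 + 20) / 800 = 143/800 = 0.1787 → 17.9 cM.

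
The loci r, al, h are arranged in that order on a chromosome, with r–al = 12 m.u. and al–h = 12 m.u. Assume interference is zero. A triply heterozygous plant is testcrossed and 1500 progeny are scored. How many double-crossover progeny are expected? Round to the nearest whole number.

22

Map distances give recombination frequencies of 0.120 and 0.120 for the two intervals.
With no interference, expected double-crossover frequency = 0.120 × 0.120 = 0.01440.
Expected number = 0.01440 × 1500 = 21.60 ≈ 22.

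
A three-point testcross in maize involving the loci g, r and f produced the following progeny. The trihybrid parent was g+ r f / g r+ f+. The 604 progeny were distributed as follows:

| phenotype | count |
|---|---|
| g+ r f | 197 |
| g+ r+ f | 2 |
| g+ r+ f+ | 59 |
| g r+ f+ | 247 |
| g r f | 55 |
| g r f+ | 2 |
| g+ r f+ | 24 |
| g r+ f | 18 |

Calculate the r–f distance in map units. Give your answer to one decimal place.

7.6 map units

The two rarest classes, g+ r+ f and g r f+, are the double crossovers. Comparing them with the parentals, only the r allele has switched, so r is the middle locus and the order is g – r – f.
Crossovers in the r–f interval produce the single-crossover classes g+ r f+ and g r+ f (24 + 18 = 42) plus the double crossovers (4).
RF(r–f) = (42 + 4) / 604 = 46/604 = 0.0762 → 7.6 map units.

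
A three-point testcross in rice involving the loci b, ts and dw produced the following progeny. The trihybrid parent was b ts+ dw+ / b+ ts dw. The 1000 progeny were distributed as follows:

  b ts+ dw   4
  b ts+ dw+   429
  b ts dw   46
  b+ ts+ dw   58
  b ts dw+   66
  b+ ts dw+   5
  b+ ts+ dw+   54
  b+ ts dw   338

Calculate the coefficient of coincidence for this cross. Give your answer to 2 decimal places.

The two rarest classes, b ts+ dw and b+ ts dw+, are the double crossovers. Comparing them with the parentals, only the dw allele has switched, so dw is the middle locus and the order is b – dw – ts.
b–dw: (100 + 9)/1000 = 0.1090; dw–ts: (124 + 9)/1000 = 0.1330.
Expected DCO frequency = 0.1090 × 0.1330 ≈ 0.01450; observed = 9/1000 ≈ 0.00900.
Coefficient of coincidence = 0.00900/0.01450 ≈ 0.62.

0.62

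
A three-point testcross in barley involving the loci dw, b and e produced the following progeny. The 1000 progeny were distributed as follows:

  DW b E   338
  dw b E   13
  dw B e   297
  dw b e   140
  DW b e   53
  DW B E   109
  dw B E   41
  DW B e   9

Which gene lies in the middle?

The two most frequent reciprocal classes, dw B e and DW b E, are the parental types, so the F1 was dw B e / DW b E.
The two rarest classes, DW B e and dw b E, are the double crossovers. Comparing them with the parentals, only the dw allele has switched, so dw is the middle locus and the order is b – dw – e.

dw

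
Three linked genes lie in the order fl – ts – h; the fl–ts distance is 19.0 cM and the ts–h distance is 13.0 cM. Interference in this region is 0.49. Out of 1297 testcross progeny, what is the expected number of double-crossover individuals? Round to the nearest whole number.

Map distances give recombination frequencies of 0.190 and 0.130 for the two intervals.
With interference 0.49 (so coincidence = 0.51), expected double-crossover frequency = 0.190 × 0.130 × 0.51 = 0.01260.
Expected number = 0.01260 × 1297 = 16.34 ≈ 16.

16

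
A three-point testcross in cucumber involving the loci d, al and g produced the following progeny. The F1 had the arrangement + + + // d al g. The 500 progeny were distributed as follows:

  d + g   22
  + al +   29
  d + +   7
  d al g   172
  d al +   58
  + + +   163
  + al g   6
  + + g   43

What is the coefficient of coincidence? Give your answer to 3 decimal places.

The two rarest classes, d + + and + al g, are the double crossovers. Comparing them with the parentals, only the d allele has switched, so d is the middle locus and the order is al – d – g.
al–d: (51 + 13)/500 = 0.1280; d–g: (101 + 13)/500 = 0.2280.
Expected DCO frequency = 0.1280 × 0.2280 ≈ 0.02918; observed = 13/500 ≈ 0.02600.
Coefficient of coincidence = 0.02600/0.02918 ≈ 0.891.

0.891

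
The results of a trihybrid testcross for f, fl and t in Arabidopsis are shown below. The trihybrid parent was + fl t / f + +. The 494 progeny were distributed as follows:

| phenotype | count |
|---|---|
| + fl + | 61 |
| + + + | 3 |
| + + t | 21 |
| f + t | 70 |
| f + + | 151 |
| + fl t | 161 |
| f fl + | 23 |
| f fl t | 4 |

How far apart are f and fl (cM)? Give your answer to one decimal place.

10.3 cM

The two rarest classes, f fl t and + + +, are the double crossovers. Comparing them with the parentals, only the f allele has switched, so f is the middle locus and the order is fl – f – t.
Crossovers in the fl–f interval produce the single-crossover classes + + t and f fl + (21 + 23 = 44) plus the double crossovers (7).
RF(fl–f) = (44 + 7) / 494 = 51/494 = 0.1032 → 10.3 cM.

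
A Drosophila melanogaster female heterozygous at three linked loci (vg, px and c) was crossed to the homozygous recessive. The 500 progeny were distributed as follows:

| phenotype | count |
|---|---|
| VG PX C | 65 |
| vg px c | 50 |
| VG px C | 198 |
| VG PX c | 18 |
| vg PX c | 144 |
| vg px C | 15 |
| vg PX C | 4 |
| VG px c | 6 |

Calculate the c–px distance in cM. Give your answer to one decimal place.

25.0 cM

The two most frequent reciprocal classes, vg PX c and VG px C, are the parental types, so the F1 was vg PX c / VG px C.
The two rarest classes, vg PX C and VG px c, are the double crossovers. Comparing them with the parentals, only the c allele has switched, so c is the middle locus and the order is vg – c – px.
Crossovers in the c–px interval produce the single-crossover classes vg px c and VG PX C (50 + 65 = 115) plus the double crossovers (10).
RF(c–px) = (115 + 10) / 500 = 125/500 = 0.2500 → 25.0 cM.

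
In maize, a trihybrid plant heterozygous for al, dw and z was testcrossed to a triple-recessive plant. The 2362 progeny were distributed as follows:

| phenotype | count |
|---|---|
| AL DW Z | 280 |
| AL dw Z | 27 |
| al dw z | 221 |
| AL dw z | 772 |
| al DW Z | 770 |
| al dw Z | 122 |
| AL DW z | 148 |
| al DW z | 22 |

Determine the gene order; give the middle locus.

The two most frequent reciprocal classes, al DW Z and AL dw z, are the parental types, so the F1 was al DW Z / AL dw z.
The two rarest classes, al DW z and AL dw Z, are the double crossovers. Comparing them with the parentals, only the z allele has switched, so z is the middle locus and the order is al – z – dw.

z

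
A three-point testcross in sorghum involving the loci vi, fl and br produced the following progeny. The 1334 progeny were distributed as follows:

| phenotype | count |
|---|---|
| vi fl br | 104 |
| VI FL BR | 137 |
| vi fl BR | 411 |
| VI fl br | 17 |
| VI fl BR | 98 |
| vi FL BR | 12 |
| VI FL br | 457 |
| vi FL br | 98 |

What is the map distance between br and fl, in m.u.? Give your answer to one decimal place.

20.2 m.u.

The two most frequent reciprocal classes, VI FL br and vi fl BR, are the parental types, so the F1 was VI FL br / vi fl BR.
The two rarest classes, VI fl br and vi FL BR, are the double crossovers. Comparing them with the parentals, only the fl allele has switched, so fl is the middle locus and the order is br – fl – vi.
Crossovers in the br–fl interval produce the single-crossover classes VI FL BR and vi fl br (137 + 104 = 241) plus the double crossovers (29).
RF(br–fl) = (241 + 29) / 1334 = 270/1334 = 0.2024 → 20.2 m.u.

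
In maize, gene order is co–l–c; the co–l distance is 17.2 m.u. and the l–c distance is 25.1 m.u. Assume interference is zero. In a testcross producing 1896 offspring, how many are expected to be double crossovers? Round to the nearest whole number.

Map distances give recombination frequencies of 0.172 and 0.251 for the two intervals.
With no interference, expected double-crossover frequency = 0.172 × 0.251 = 0.04317.
Expected number = 0.04317 × 1896 = 81.85 ≈ 82.

82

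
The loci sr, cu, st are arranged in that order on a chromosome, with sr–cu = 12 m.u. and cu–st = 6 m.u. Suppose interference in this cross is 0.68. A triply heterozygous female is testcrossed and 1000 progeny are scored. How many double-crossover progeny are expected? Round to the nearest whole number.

2

Map distances give recombination frequencies of 0.120 and 0.060 for the two intervals.
With interference 0.68 (so coincidence = 0.32), expected double-crossover frequency = 0.120 × 0.060 × 0.32 = 0.00230.
Expected number = 0.00230 × 1000 = 2.30 ≈ 2.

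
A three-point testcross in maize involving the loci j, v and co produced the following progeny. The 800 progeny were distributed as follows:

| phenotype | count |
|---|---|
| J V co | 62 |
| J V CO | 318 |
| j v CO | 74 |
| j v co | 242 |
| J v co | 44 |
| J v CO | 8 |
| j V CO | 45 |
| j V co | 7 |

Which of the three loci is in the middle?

v

The two most frequent reciprocal classes, J V CO and j v co, are the parental types, so the F1 was J V CO / j v co.
The two rarest classes, J v CO and j V co, are the double crossovers. Comparing them with the parentals, only the v allele has switched, so v is the middle locus and the order is j – v – co.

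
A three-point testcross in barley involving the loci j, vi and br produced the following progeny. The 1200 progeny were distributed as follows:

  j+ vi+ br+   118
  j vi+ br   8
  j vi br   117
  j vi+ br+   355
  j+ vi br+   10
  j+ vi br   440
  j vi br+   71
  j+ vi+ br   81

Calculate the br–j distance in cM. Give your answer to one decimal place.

21.1 cM

The two most frequent reciprocal classes, j+ vi br and j vi+ br+, are the parental types, so the F1 was j+ vi br / j vi+ br+.
The two rarest classes, j+ vi br+ and j vi+ br, are the double crossovers. Comparing them with the parentals, only the br allele has switched, so br is the middle locus and the order is vi – br – j.
Crossovers in the br–j interval produce the single-crossover classes j vi br and j+ vi+ br+ (117 + 118 = 235) plus the double crossovers (18).
RF(br–j) = (235 + 18) / 1200 = 253/1200 = 0.2108 → 21.1 cM.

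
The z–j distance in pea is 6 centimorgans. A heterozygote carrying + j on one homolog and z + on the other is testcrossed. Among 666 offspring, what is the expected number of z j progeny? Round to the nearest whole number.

A map distance of 6 centimorgans corresponds to a recombination frequency of 0.060.
The F1 is + j / z +, so z j is a recombinant gamete class with expected frequency r/2 = 0.060/2 = 0.0300.
Expected number = 0.0300 × 666 = 19.98 ≈ 20.

20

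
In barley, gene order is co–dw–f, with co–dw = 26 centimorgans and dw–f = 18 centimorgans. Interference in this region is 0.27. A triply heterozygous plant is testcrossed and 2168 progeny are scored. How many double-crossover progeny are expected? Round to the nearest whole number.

Map distances give recombination frequencies of 0.260 and 0.180 for the two intervals.
With interference 0.27 (so coincidence = 0.73), expected double-crossover frequency = 0.260 × 0.180 × 0.73 = 0.03416.
Expected number = 0.03416 × 2168 = 74.07 ≈ 74.

74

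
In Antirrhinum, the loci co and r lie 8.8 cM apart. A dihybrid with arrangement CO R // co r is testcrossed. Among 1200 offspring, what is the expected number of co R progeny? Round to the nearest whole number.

53

A map distance of 8.8 cM corresponds to a recombination frequency of 0.088.
The F1 is CO R / co r, so co R is a recombinant gamete class with expected frequency r/2 = 0.088/2 = 0.0440.
Expected number = 0.0440 × 1200 = 52.80 ≈ 53.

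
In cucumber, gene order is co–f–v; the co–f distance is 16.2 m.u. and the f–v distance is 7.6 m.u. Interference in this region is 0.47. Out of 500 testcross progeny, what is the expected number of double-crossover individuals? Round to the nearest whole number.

3

Map distances give recombination frequencies of 0.162 and 0.076 for the two intervals.
With interference 0.47 (so coincidence = 0.53), expected double-crossover frequency = 0.162 × 0.076 × 0.53 = 0.00653.
Expected number = 0.00653 × 500 = 3.26 ≈ 3.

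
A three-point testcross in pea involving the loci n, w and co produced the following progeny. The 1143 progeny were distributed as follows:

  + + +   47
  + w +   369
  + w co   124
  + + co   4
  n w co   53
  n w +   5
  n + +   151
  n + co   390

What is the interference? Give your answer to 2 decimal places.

The two most frequent reciprocal classes, n + co and + w +, are the parental types, so the F1 was n + co / + w +.
The two rarest classes, + + co and n w +, are the double crossovers. Comparing them with the parentals, only the n allele has switched, so n is the middle locus and the order is w – n – co.
w–n: (100 + 9)/1143 = 0.0954; n–co: (275 + 9)/1143 = 0.2485.
Expected DCO frequency = 0.0954 × 0.2485 ≈ 0.02371; observed = 9/1143 ≈ 0.00787.
Coefficient of coincidence = 0.00787/0.02371 ≈ 0.33; interference = 1 − 0.33 = 0.67.

0.67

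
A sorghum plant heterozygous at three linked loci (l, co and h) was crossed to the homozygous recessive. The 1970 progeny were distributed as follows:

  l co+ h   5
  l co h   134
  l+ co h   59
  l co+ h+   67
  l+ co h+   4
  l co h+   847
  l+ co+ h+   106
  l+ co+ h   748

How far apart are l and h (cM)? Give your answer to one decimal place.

12.6 cM

The two most frequent reciprocal classes, l co h+ and l+ co+ h, are the parental types, so the F1 was l co h+ / l+ co+ h.
The two rarest classes, l+ co h+ and l co+ h, are the double crossovers. Comparing them with the parentals, only the l allele has switched, so l is the middle locus and the order is co – l – h.
Crossovers in the l–h interval produce the single-crossover classes l co h and l+ co+ h+ (134 + 106 = 240) plus the double crossovers (9).
RF(l–h) = (240 + 9) / 1970 = 249/1970 = 0.1264 → 12.6 cM.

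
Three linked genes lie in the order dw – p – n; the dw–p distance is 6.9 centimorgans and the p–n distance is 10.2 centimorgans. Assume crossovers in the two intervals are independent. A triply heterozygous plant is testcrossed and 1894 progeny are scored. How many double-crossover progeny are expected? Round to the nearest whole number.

13

Map distances give recombination frequencies of 0.069 and 0.102 for the two intervals.
With no interference, expected double-crossover frequency = 0.069 × 0.102 = 0.00704.
Expected number = 0.00704 × 1894 = 13.33 ≈ 13.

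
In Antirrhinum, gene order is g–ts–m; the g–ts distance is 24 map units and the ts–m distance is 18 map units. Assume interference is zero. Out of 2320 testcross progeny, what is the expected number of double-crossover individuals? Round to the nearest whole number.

Map distances give recombination frequencies of 0.240 and 0.180 for the two intervals.
With no interference, expected double-crossover frequency = 0.240 × 0.180 = 0.04320.
Expected number = 0.04320 × 2320 = 100.22 ≈ 100.

100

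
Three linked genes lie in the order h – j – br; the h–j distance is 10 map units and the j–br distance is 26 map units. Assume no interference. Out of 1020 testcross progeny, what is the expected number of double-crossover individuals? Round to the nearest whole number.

27

Map distances give recombination frequencies of 0.100 and 0.260 for the two intervals.
With no interference, expected double-crossover frequency = 0.100 × 0.260 = 0.02600.
Expected number = 0.02600 × 1020 = 26.52 ≈ 27.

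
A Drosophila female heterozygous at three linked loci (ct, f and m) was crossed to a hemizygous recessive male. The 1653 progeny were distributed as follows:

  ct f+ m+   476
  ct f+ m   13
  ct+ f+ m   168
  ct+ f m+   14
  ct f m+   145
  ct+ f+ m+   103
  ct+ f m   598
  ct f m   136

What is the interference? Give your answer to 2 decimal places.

The two most frequent reciprocal classes, ct f+ m+ and ct+ f m, are the parental types, so the F1 was ct f+ m+ / ct+ f m.
The two rarest classes, ct f+ m and ct+ f m+, are the double crossovers. Comparing them with the parentals, only the m allele has switched, so m is the middle locus and the order is ct – m – f.
ct–m: (239 + 27)/1653 = 0.1609; m–f: (313 + 27)/1653 = 0.2057.
Expected DCO frequency = 0.1609 × 0.2057 ≈ 0.03310; observed = 27/1653 ≈ 0.01633.
Coefficient of coincidence = 0.01633/0.03310 ≈ 0.49; interference = 1 − 0.49 = 0.51.

0.51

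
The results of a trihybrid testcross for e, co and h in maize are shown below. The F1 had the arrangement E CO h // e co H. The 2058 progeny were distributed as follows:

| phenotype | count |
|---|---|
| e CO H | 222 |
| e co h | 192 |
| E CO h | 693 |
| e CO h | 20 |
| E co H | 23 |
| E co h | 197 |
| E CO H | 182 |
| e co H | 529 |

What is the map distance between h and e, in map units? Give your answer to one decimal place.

The two rarest classes, e CO h and E co H, are the double crossovers. Comparing them with the parentals, only the e allele has switched, so e is the middle locus and the order is h – e – co.
Crossovers in the h–e interval produce the single-crossover classes E CO H and e co h (182 + 192 = 374) plus the double crossovers (43).
RF(h–e) = (374 + 43) / 2058 = 417/2058 = 0.2026 → 20.3 map units.

20.3 map units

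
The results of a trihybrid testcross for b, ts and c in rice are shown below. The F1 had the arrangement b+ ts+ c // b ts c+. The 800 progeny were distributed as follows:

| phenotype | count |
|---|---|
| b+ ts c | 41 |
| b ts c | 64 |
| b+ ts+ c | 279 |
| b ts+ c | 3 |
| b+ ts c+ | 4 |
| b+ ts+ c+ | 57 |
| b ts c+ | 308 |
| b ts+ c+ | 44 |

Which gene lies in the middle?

b

The two rarest classes, b ts+ c and b+ ts c+, are the double crossovers. Comparing them with the parentals, only the b allele has switched, so b is the middle locus and the order is c – b – ts.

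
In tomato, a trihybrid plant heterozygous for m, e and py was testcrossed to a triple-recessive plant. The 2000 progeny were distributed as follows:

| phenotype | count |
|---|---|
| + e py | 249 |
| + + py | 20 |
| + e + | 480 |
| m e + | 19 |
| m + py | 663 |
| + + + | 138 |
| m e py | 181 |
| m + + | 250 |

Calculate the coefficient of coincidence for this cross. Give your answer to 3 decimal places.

0.405

The two most frequent reciprocal classes, m + py and + e +, are the parental types, so the F1 was m + py / + e +.
The two rarest classes, + + py and m e +, are the double crossovers. Comparing them with the parentals, only the m allele has switched, so m is the middle locus and the order is e – m – py.
e–m: (319 + 39)/2000 = 0.1790; m–py: (499 + 39)/2000 = 0.2690.
Expected DCO frequency = 0.1790 × 0.2690 ≈ 0.04815; observed = 39/2000 ≈ 0.01950.
Coefficient of coincidence = 0.01950/0.04815 ≈ 0.405.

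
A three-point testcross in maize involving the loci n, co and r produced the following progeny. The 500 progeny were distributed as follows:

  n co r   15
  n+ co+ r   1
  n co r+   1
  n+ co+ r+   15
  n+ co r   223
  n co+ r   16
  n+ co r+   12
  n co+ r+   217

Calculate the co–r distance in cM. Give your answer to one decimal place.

6.0 cM

The two most frequent reciprocal classes, n co+ r+ and n+ co r, are the parental types, so the F1 was n co+ r+ / n+ co r.
The two rarest classes, n co r+ and n+ co+ r, are the double crossovers. Comparing them with the parentals, only the co allele has switched, so co is the middle locus and the order is n – co – r.
Crossovers in the co–r interval produce the single-crossover classes n co+ r and n+ co r+ (16 + 12 = 28) plus the double crossovers (2).
RF(co–r) = (28 + 2) / 500 = 30/500 = 0.0600 → 6.0 cM.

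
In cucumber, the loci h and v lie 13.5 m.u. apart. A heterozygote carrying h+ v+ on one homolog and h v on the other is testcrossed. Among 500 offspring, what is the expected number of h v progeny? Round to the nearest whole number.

216

A map distance of 13.5 m.u. corresponds to a recombination frequency of 0.135.
The F1 is h+ v+ / h v, so h v is a parental gamete class with expected frequency (1 − r)/2 = 0.865/2 = 0.4325.
Expected number = 0.4325 × 500 = 216.25 ≈ 216.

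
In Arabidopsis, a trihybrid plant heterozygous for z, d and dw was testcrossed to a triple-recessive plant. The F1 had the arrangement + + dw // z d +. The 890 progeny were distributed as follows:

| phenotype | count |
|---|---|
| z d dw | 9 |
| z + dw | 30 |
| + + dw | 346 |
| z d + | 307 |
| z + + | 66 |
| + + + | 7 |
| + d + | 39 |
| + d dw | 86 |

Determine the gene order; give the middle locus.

The two rarest classes, + + + and z d dw, are the double crossovers. Comparing them with the parentals, only the dw allele has switched, so dw is the middle locus and the order is z – dw – d.

dw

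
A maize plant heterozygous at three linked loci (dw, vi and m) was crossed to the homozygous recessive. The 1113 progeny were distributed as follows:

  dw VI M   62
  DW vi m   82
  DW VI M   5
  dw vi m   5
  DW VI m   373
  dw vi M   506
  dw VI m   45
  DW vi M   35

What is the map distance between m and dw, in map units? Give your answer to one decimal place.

The two most frequent reciprocal classes, DW VI m and dw vi M, are the parental types, so the F1 was DW VI m / dw vi M.
The two rarest classes, DW VI M and dw vi m, are the double crossovers. Comparing them with the parentals, only the m allele has switched, so m is the middle locus and the order is dw – m – vi.
Crossovers in the dw–m interval produce the single-crossover classes dw VI m and DW vi M (45 + 35 = 80) plus the double crossovers (10).
RF(dw–m) = (80 + 10) / 1113 = 90/1113 = 0.0809 → 8.1 map units.

8.1 map units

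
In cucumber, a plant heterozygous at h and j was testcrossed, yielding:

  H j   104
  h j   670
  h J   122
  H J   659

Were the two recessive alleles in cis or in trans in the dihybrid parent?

The two most frequent classes are H J (659) and h j (670); these are the parental (non-recombinant) types.
So the F1 carried H J on one chromosome and h j on the other — the recessive alleles are on the same chromosome (cis / coupling).

cis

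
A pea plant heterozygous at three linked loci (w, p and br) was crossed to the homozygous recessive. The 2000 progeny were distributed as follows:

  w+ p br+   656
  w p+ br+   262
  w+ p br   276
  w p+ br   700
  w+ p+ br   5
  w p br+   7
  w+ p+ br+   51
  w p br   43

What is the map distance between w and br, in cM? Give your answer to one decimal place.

The two most frequent reciprocal classes, w+ p br+ and w p+ br, are the parental types, so the F1 was w+ p br+ / w p+ br.
The two rarest classes, w p br+ and w+ p+ br, are the double crossovers. Comparing them with the parentals, only the w allele has switched, so w is the middle locus and the order is br – w – p.
Crossovers in the br–w interval produce the single-crossover classes w+ p br and w p+ br+ (276 + 262 = 538) plus the double crossovers (12).
RF(br–w) = (538 + 12) / 2000 = 550/2000 = 0.2750 → 27.5 cM.

27.5 cM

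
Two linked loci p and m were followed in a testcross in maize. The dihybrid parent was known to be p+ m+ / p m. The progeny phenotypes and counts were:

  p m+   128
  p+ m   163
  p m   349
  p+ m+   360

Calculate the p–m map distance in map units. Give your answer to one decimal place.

The recombinant classes are p+ m and p m+: 163 + 128 = 291.
Recombination frequency = 291/1000 = 0.2910 ≈ 29.1%, i.e. 29.1 map units.

29.1 map units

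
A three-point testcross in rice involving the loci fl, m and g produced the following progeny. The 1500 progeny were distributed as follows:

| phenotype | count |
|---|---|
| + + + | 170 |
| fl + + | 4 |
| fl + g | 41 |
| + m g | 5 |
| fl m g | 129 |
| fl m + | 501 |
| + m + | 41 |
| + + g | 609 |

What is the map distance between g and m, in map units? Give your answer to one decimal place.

20.5 map units

The two most frequent reciprocal classes, + + g and fl m +, are the parental types, so the F1 was + + g / fl m +.
The two rarest classes, + m g and fl + +, are the double crossovers. Comparing them with the parentals, only the m allele has switched, so m is the middle locus and the order is fl – m – g.
Crossovers in the m–g interval produce the single-crossover classes + + + and fl m g (170 + 129 = 299) plus the double crossovers (9).
RF(m–g) = (299 + 9) / 1500 = 308/1500 = 0.2053 → 20.5 map units.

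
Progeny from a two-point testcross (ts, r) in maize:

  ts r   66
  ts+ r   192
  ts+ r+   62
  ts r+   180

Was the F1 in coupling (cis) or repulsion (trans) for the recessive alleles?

The two most frequent classes are ts+ r (192) and ts r+ (180); these are the parental (non-recombinant) types.
So the F1 carried ts+ r on one chromosome and ts r+ on the other — the recessive alleles are on opposite chromosomes (trans / repulsion).

trans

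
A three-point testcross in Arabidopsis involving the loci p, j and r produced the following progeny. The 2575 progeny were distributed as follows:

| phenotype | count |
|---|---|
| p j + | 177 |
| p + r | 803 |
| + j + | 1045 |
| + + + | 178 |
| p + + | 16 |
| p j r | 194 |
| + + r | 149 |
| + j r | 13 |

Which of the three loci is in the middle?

The two most frequent reciprocal classes, + j + and p + r, are the parental types, so the F1 was + j + / p + r.
The two rarest classes, + j r and p + +, are the double crossovers. Comparing them with the parentals, only the r allele has switched, so r is the middle locus and the order is p – r – j.

r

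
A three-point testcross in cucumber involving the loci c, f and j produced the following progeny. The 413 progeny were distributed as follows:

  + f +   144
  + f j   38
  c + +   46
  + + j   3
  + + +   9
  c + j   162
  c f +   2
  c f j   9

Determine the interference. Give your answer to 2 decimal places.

The two most frequent reciprocal classes, c + j and + f +, are the parental types, so the F1 was c + j / + f +.
The two rarest classes, + + j and c f +, are the double crossovers. Comparing them with the parentals, only the c allele has switched, so c is the middle locus and the order is j – c – f.
j–c: (84 + 5)/413 = 0.2155; c–f: (18 + 5)/413 = 0.0557.
Expected DCO frequency = 0.2155 × 0.0557 ≈ 0.01200; observed = 5/413 ≈ 0.01211.
Coefficient of coincidence = 0.01211/0.01200 ≈ 1.01; interference = 1 − 1.01 = -0.01.

-0.01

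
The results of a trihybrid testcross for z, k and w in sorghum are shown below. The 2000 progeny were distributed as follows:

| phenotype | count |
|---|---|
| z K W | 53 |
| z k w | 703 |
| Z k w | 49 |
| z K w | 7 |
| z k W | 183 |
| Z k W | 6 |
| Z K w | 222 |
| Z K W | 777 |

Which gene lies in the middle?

k

The two most frequent reciprocal classes, z k w and Z K W, are the parental types, so the F1 was z k w / Z K W.
The two rarest classes, z K w and Z k W, are the double crossovers. Comparing them with the parentals, only the k allele has switched, so k is the middle locus and the order is z – k – w.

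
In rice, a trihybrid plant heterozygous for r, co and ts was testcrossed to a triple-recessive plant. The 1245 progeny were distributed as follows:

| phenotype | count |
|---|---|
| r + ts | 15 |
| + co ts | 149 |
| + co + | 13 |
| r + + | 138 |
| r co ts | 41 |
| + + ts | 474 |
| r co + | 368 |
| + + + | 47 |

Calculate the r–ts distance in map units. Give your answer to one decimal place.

9.3 map units

The two most frequent reciprocal classes, r co + and + + ts, are the parental types, so the F1 was r co + / + + ts.
The two rarest classes, + co + and r + ts, are the double crossovers. Comparing them with the parentals, only the r allele has switched, so r is the middle locus and the order is ts – r – co.
Crossovers in the ts–r interval produce the single-crossover classes r co ts and + + + (41 + 47 = 88) plus the double crossovers (28).
RF(ts–r) = (88 + 28) / 1245 = 116/1245 = 0.0932 → 9.3 map units.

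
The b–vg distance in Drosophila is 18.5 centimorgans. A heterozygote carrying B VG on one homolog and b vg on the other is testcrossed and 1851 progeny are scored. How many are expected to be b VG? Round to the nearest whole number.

171

A map distance of 18.5 centimorgans corresponds to a recombination frequency of 0.185.
The F1 is B VG / b vg, so b VG is a recombinant gamete class with expected frequency r/2 = 0.185/2 = 0.0925.
Expected number = 0.0925 × 1851 = 171.22 ≈ 171.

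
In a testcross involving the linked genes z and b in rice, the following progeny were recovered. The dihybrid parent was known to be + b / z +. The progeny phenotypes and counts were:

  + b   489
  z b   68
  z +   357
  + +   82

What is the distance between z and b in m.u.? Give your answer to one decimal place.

The recombinant classes are + + and z b: 82 + 68 = 150.
Recombination frequency = 150/996 = 0.1506 ≈ 15.1%, i.e. 15.1 m.u.

15.1 m.u.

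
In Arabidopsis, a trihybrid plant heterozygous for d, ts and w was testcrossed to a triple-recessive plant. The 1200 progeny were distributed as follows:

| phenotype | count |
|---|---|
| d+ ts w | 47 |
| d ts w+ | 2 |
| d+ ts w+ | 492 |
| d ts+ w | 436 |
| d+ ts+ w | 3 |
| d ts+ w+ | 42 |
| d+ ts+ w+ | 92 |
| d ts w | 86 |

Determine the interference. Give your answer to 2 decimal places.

The two most frequent reciprocal classes, d ts+ w and d+ ts w+, are the parental types, so the F1 was d ts+ w / d+ ts w+.
The two rarest classes, d+ ts+ w and d ts w+, are the double crossovers. Comparing them with the parentals, only the d allele has switched, so d is the middle locus and the order is w – d – ts.
w–d: (89 + 5)/1200 = 0.0783; d–ts: (178 + 5)/1200 = 0.1525.
Expected DCO frequency = 0.0783 × 0.1525 ≈ 0.01194; observed = 5/1200 ≈ 0.00417.
Coefficient of coincidence = 0.00417/0.01194 ≈ 0.35; interference = 1 − 0.35 = 0.65.

0.65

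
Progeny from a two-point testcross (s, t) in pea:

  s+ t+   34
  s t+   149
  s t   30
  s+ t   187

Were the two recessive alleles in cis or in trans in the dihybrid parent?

trans

The two most frequent classes are s+ t (187) and s t+ (149); these are the parental (non-recombinant) types.
So the F1 carried s+ t on one chromosome and s t+ on the other — the recessive alleles are on opposite chromosomes (trans / repulsion).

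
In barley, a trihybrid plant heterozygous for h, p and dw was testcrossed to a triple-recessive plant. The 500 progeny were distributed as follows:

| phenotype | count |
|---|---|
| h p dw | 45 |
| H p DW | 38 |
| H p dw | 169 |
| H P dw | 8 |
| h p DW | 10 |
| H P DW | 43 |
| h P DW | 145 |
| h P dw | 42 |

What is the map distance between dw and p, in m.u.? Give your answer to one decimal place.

19.6 m.u.

The two most frequent reciprocal classes, h P DW and H p dw, are the parental types, so the F1 was h P DW / H p dw.
The two rarest classes, h p DW and H P dw, are the double crossovers. Comparing them with the parentals, only the p allele has switched, so p is the middle locus and the order is h – p – dw.
Crossovers in the p–dw interval produce the single-crossover classes h P dw and H p DW (42 + 38 = 80) plus the double crossovers (18).
RF(p–dw) = (80 + 18) / 500 = 98/500 = 0.1960 → 19.6 m.u.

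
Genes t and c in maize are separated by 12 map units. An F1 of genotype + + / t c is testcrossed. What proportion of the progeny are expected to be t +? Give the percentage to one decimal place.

A map distance of 12 map units corresponds to a recombination frequency of 0.120.
The F1 is + + / t c, so t + is a recombinant gamete class with expected frequency r/2 = 0.120/2 = 0.0600.
That is 0.0600 = 6.0% of the progeny.

6.0%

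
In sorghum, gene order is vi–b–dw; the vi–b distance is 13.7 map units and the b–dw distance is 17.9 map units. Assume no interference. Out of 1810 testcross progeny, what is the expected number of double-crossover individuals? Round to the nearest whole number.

Map distances give recombination frequencies of 0.137 and 0.179 for the two intervals.
With no interference, expected double-crossover frequency = 0.137 × 0.179 = 0.02452.
Expected number = 0.02452 × 1810 = 44.39 ≈ 44.

44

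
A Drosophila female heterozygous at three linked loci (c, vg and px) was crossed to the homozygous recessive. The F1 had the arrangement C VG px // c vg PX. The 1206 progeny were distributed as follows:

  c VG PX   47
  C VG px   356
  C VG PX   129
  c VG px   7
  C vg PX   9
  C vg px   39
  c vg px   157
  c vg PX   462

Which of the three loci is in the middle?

The two rarest classes, c VG px and C vg PX, are the double crossovers. Comparing them with the parentals, only the c allele has switched, so c is the middle locus and the order is px – c – vg.

c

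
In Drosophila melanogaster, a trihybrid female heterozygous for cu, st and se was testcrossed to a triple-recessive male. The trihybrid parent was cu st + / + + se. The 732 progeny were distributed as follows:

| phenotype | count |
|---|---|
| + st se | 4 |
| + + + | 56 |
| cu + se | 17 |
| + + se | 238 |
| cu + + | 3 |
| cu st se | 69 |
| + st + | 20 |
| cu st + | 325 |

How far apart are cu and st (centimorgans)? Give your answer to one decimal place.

6.0 centimorgans

The two rarest classes, cu + + and + st se, are the double crossovers. Comparing them with the parentals, only the st allele has switched, so st is the middle locus and the order is cu – st – se.
Crossovers in the cu–st interval produce the single-crossover classes + st + and cu + se (20 + 17 = 37) plus the double crossovers (7).
RF(cu–st) = (37 + 7) / 732 = 44/732 = 0.0601 → 6.0 centimorgans.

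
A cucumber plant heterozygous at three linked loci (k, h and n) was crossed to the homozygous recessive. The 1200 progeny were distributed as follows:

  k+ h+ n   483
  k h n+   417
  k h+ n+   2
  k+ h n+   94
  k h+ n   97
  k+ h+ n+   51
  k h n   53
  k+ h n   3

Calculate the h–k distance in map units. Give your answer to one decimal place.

The two most frequent reciprocal classes, k+ h+ n and k h n+, are the parental types, so the F1 was k+ h+ n / k h n+.
The two rarest classes, k+ h n and k h+ n+, are the double crossovers. Comparing them with the parentals, only the h allele has switched, so h is the middle locus and the order is n – h – k.
Crossovers in the h–k interval produce the single-crossover classes k h+ n and k+ h n+ (97 + 94 = 191) plus the double crossovers (5).
RF(h–k) = (191 + 5) / 1200 = 196/1200 = 0.1633 → 16.3 map units.

16.3 map units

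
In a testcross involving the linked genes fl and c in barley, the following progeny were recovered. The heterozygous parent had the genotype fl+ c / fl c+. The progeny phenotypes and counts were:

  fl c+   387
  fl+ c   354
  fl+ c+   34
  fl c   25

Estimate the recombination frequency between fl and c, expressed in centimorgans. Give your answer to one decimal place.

7.4 centimorgans

The recombinant classes are fl+ c+ and fl c: 34 + 25 = 59.
Recombination frequency = 59/800 = 0.0737 ≈ 7.4%, i.e. 7.4 centimorgans.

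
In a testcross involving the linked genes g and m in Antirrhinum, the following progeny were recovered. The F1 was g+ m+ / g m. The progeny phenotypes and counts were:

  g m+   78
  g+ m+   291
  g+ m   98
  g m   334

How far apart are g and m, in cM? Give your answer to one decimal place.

22.0 cM

The recombinant classes are g+ m and g m+: 98 + 78 = 176.
Recombination frequency = 176/801 = 0.2197 ≈ 22.0%, i.e. 22.0 cM.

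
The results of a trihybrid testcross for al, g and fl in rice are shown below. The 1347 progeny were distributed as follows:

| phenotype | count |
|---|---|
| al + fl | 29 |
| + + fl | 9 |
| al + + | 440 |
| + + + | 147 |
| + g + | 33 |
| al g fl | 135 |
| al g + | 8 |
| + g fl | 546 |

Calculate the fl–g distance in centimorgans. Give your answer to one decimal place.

5.9 centimorgans

The two most frequent reciprocal classes, + g fl and al + +, are the parental types, so the F1 was + g fl / al + +.
The two rarest classes, + + fl and al g +, are the double crossovers. Comparing them with the parentals, only the g allele has switched, so g is the middle locus and the order is fl – g – al.
Crossovers in the fl–g interval produce the single-crossover classes + g + and al + fl (33 + 29 = 62) plus the double crossovers (17).
RF(fl–g) = (62 + 17) / 1347 = 79/1347 = 0.0586 → 5.9 centimorgans.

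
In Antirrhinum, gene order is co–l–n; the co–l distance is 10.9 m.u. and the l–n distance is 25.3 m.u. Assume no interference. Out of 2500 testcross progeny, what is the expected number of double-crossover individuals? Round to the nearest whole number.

Map distances give recombination frequencies of 0.109 and 0.253 for the two intervals.
With no interference, expected double-crossover frequency = 0.109 × 0.253 = 0.02758.
Expected number = 0.02758 × 2500 = 68.94 ≈ 69.

69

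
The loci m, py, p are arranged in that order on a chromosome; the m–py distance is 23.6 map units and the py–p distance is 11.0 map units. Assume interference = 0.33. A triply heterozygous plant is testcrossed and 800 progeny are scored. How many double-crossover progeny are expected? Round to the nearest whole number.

Map distances give recombination frequencies of 0.236 and 0.110 for the two intervals.
With interference 0.33 (so coincidence = 0.67), expected double-crossover frequency = 0.236 × 0.110 × 0.67 = 0.01739.
Expected number = 0.01739 × 800 = 13.91 ≈ 14.

14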